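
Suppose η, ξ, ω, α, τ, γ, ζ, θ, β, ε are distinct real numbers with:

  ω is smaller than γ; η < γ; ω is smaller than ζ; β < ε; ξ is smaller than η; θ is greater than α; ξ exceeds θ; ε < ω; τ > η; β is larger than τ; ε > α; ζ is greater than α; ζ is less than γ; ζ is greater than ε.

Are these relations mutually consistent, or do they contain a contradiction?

Every relation is compatible with α < θ < ξ < η < τ < β < ε < ω < ζ < γ; the set is consistent.

consistent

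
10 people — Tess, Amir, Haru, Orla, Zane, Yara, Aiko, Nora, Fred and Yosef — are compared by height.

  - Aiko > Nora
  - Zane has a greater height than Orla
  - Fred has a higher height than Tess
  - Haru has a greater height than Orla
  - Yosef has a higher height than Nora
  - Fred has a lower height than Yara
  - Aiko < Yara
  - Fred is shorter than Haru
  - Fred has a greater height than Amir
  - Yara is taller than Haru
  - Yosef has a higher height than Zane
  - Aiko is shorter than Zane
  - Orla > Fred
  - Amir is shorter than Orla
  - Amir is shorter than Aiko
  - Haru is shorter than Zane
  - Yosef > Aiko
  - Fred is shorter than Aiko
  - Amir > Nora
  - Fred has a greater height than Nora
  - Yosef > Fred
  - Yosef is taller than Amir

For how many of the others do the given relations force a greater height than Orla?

The elements the relations force above Orla are Haru, Zane, Yara, Yosef — no chain reaches any other.
That is 4.

4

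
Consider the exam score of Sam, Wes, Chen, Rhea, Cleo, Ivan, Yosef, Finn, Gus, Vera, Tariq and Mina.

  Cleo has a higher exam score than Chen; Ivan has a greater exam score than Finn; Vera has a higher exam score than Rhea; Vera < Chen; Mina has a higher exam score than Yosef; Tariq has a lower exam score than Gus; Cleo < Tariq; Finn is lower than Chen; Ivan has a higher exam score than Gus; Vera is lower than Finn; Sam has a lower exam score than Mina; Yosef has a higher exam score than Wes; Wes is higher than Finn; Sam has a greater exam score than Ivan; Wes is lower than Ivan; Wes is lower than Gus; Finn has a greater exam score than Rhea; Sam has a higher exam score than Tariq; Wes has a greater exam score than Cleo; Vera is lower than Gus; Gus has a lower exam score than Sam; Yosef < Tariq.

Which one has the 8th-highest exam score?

Piecing the relations together gives one ordering: Rhea < Vera < Finn < Chen < Cleo < Wes < Yosef < Tariq < Gus < Ivan < Sam < Mina.
The 8th largest is Cleo.

Cleo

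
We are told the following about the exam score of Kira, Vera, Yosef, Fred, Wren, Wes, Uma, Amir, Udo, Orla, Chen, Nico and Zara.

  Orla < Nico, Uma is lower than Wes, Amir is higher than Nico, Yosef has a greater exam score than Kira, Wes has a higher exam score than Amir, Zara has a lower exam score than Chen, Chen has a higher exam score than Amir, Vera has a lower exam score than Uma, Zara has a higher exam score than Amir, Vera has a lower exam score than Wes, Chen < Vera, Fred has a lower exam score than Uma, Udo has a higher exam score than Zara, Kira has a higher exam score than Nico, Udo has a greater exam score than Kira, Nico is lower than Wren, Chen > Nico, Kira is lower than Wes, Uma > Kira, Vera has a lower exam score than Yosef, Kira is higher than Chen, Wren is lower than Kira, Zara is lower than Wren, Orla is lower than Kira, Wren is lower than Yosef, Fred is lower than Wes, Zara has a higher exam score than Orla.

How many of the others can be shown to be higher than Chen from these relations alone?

6

From Chen the given relations immediately reach Vera, Kira.
From those, Uma, Wes, Udo, Yosef — 6 in total.
Nothing else is reachable above Chen; 6 in all.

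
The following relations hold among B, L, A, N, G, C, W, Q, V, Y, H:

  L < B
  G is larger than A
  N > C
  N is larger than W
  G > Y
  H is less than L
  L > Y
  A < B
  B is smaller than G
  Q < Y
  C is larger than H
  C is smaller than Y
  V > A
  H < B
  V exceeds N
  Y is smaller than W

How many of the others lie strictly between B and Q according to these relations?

2

The relations place Q below B. An element lies strictly between them when it is forced above Q and also forced below B.
Above Q: {Y, L, W, N, V, G}. Below B: {H, C, Y, L, A}.
Intersection: {Y, L} — 2.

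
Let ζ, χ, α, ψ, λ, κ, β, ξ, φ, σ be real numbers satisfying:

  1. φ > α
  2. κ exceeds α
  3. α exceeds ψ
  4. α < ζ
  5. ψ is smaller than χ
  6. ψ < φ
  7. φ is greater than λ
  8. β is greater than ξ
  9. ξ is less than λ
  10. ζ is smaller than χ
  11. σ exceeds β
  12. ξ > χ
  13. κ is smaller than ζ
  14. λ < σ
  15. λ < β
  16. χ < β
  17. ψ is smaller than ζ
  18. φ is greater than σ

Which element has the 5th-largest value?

ξ

The consecutive relations fix a unique order: ψ < α < κ < ζ < χ < ξ < λ < β < σ < φ.
Counting 5 from the largest end gives ξ.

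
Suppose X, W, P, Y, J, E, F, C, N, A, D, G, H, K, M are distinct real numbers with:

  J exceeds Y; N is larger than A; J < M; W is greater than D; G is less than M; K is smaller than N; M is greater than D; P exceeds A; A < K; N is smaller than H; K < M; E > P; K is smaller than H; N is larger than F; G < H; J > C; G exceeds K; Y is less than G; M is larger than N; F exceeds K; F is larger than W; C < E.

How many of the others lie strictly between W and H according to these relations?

The relations place W below H. An element lies strictly between them when it is forced above W and also forced below H.
Above W: {F, N, M}. Below H: {A, K, Y, D, G, F, N}.
Intersection: {F, N} — 2.

2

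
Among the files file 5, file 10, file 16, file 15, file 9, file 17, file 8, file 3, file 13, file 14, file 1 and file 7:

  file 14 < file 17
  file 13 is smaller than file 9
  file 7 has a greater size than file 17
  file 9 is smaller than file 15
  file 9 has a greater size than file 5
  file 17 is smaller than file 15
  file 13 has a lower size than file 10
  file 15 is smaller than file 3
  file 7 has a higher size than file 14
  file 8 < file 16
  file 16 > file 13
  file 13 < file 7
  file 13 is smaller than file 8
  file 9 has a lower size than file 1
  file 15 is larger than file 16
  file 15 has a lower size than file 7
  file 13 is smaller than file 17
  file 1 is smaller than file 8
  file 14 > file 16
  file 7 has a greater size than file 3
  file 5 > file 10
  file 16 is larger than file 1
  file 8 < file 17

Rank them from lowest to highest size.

Nothing is placed below file 13, so it is least; from there file 13 < file 10; file 10 < file 5; file 5 < file 9; file 9 < file 1; file 1 < file 8; file 8 < file 16; file 16 < file 14; file 14 < file 17; file 17 < file 15; file 15 < file 3; file 3 < file 7, each given directly.

file 13 < file 10 < file 5 < file 9 < file 1 < file 8 < file 16 < file 14 < file 17 < file 15 < file 3 < file 7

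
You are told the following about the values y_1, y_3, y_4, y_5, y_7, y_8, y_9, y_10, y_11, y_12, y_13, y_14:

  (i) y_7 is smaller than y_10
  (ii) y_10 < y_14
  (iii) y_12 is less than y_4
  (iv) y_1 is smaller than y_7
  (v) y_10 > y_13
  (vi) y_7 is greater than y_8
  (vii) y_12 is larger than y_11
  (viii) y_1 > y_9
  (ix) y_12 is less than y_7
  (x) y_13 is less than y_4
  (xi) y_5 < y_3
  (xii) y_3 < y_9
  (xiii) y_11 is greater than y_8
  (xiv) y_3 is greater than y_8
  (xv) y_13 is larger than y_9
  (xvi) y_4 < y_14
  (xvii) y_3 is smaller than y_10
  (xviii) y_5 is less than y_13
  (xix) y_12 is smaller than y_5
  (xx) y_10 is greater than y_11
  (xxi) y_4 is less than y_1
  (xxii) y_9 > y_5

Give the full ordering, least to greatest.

y_8 < y_11 < y_12 < y_5 < y_3 < y_9 < y_13 < y_4 < y_1 < y_7 < y_10 < y_14

The consecutive links are each given: y_8 < y_11; y_11 < y_12; y_12 < y_5; y_5 < y_3; y_3 < y_9; y_9 < y_13; y_13 < y_4; y_4 < y_1; y_1 < y_7; y_7 < y_10; y_10 < y_14.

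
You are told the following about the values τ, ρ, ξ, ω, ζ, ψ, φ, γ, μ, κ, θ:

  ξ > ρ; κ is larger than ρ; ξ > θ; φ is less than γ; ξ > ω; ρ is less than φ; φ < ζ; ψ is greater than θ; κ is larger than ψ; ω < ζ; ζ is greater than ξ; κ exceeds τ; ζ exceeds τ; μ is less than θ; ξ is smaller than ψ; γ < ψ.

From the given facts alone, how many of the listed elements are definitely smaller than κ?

9

The elements the relations force below κ are ρ, φ, μ, θ, γ, ω, ξ, τ, ψ — no chain reaches any other.
That is 9.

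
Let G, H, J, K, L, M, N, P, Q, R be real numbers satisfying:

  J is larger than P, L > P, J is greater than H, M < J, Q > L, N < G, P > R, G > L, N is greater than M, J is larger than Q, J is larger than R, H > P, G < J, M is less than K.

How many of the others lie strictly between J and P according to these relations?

Chaining upward from P reaches: L, Q, G, H.
Chaining downward from J reaches: M, R, L, Q, N, G, H.
Strictly between P and J are those in both lists: L, Q, G, H — 4 elements.

4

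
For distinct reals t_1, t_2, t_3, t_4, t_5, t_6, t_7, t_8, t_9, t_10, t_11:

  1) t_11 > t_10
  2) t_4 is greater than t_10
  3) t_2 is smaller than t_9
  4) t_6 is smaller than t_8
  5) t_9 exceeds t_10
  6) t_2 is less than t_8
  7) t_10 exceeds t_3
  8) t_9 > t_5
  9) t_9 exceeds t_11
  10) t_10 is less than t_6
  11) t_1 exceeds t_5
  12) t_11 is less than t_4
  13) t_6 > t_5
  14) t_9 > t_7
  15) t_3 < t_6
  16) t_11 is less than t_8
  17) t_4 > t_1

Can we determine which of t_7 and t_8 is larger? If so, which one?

undetermined

Following every chain through t_7: above t_7 we get t_9.
t_8 is not reached, and no chain runs the other way from t_8 to t_7.
So the given relations leave the order of t_7 and t_8 undetermined.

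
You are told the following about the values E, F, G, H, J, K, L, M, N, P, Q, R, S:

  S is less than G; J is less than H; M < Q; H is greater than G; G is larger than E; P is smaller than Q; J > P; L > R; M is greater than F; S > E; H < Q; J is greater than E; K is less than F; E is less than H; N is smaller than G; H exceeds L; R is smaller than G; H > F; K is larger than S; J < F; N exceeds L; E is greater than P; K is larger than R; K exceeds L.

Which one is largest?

Q

P is not greatest since P < E; R is not greatest since R < K; E is not greatest since E < H; L is not greatest since L < K; S is not greatest since S < K; N is not greatest since N < G; K is not greatest since K < F; J is not greatest since J < H; F is not greatest since F < M; M is not greatest since M < Q; G is not greatest since G < H; H is not greatest since H < Q.
Only Q has nothing above it, so Q is the largest.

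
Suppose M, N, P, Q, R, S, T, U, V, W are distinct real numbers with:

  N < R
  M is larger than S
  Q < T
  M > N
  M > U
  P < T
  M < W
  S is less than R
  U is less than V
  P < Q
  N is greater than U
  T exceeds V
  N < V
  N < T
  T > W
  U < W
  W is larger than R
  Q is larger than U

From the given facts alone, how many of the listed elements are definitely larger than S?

4

From S the given relations immediately reach M, R.
From those, W — 3 in total.
From those, T — 4 in total.
No other element is forced above S by the given relations, so the count is 4.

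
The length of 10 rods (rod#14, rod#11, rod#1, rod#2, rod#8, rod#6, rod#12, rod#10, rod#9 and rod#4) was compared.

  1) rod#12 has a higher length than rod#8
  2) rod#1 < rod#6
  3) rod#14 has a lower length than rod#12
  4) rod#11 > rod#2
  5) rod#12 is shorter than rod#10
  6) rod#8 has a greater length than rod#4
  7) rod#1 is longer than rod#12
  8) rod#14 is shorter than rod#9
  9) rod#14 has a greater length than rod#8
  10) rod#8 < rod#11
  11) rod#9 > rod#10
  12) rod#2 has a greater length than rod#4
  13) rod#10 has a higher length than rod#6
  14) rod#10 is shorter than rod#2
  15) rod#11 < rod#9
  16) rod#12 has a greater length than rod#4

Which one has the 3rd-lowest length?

Chaining the given pairs: rod#4 < rod#8 < rod#14 < rod#12 < rod#1 < rod#6 < rod#10 < rod#2 < rod#11 < rod#9.
The 3rd smallest is rod#14.

rod#14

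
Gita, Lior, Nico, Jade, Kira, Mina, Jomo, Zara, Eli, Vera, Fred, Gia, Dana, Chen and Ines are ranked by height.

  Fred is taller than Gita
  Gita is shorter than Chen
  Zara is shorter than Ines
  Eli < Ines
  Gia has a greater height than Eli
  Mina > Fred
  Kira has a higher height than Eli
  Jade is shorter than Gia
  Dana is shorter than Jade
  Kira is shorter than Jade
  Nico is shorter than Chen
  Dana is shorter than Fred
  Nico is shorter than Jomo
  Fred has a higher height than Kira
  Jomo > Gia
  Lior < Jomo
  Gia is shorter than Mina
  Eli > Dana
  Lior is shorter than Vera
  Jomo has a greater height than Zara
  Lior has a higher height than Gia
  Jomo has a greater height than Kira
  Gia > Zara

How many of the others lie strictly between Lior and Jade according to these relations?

1

Chaining upward from Jade reaches: Gia, Jomo, Vera, Mina.
Chaining downward from Lior reaches: Dana, Zara, Eli, Kira, Gia.
Strictly between Jade and Lior are those in both lists: Gia — 1 element.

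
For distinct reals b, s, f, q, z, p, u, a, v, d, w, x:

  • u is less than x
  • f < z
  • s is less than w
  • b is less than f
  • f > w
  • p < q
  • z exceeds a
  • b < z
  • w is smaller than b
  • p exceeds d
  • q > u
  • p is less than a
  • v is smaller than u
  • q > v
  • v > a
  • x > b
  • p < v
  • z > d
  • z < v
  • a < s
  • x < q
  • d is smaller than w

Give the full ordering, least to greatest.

d < p < a < s < w < b < f < z < v < u < x < q

The consecutive links are each given: d < p; p < a; a < s; s < w; w < b; b < f; f < z; z < v; v < u; u < x; x < q.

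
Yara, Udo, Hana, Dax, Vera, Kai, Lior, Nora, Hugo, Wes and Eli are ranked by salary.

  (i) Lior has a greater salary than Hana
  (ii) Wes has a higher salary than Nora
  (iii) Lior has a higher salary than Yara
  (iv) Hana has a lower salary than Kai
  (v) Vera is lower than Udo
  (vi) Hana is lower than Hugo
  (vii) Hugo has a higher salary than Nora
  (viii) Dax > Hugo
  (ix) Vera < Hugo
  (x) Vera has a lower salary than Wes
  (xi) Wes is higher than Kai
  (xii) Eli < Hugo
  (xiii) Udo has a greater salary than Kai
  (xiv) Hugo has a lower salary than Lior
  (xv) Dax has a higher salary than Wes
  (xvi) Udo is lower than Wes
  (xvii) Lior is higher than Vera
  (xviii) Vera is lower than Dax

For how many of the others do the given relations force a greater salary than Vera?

The elements the relations force above Vera are Udo, Wes, Hugo, Lior, Dax — no chain reaches any other.
That is 5.

5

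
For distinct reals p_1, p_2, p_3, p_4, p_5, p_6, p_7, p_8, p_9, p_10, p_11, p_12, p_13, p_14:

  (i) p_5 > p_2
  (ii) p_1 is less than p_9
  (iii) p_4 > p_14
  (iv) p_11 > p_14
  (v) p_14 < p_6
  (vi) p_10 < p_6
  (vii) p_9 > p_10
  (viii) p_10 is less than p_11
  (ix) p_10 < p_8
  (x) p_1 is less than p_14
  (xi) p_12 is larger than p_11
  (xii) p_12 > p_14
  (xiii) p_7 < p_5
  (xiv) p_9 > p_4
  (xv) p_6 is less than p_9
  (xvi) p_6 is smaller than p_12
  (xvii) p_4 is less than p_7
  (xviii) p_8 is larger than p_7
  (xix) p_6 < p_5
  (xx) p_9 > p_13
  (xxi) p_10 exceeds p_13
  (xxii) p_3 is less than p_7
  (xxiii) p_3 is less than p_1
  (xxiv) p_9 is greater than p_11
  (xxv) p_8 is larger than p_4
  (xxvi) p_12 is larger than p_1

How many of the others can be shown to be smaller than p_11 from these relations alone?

5

From p_11 the given relations immediately reach p_10, p_14.
From those, p_13, p_1 — 4 in total.
From those, p_3 — 5 in total.
Nothing else is reachable below p_11; 5 in all.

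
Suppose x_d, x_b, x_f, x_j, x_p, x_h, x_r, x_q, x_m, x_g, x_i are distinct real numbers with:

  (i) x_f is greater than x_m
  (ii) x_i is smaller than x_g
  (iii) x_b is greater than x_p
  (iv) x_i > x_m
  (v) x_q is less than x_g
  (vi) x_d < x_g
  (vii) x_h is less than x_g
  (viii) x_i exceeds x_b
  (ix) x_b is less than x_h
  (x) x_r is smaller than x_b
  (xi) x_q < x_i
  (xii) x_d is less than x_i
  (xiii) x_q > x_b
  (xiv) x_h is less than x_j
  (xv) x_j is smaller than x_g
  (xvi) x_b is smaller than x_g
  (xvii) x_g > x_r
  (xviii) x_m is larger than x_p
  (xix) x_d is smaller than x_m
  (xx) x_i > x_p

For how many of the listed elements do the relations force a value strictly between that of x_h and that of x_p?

1

Chaining upward from x_p reaches: x_b, x_m, x_q, x_f, x_j, x_i, x_g.
Chaining downward from x_h reaches: x_r, x_b.
Strictly between x_p and x_h are those in both lists: x_b — 1 element.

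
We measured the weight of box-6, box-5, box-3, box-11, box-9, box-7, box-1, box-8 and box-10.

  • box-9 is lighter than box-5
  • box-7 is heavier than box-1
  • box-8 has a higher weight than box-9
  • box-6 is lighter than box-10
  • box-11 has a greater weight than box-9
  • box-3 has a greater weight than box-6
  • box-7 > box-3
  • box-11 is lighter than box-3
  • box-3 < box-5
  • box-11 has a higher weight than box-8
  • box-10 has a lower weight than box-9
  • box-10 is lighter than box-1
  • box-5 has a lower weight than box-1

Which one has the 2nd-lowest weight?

The consecutive relations fix a unique order: box-6 < box-10 < box-9 < box-8 < box-11 < box-3 < box-5 < box-1 < box-7.
Counting 2 from the smallest end gives box-10.

box-10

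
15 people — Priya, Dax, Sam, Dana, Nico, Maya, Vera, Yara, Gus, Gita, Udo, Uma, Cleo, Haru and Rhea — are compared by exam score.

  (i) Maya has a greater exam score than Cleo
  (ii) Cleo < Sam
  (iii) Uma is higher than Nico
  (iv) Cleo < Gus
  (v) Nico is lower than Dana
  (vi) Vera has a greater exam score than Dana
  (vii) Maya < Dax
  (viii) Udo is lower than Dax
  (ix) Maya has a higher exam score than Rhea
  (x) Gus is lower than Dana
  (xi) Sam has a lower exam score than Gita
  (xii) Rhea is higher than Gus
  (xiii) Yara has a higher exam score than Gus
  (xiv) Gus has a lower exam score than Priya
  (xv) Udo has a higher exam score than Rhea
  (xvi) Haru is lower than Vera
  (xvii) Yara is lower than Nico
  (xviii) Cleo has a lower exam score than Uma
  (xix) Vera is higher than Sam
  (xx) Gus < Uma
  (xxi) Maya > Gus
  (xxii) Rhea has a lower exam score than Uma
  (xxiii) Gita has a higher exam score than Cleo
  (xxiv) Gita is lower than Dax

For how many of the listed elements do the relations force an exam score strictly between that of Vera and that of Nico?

1

Chaining upward from Nico reaches: Uma, Dana.
Chaining downward from Vera reaches: Cleo, Gus, Yara, Sam, Haru, Dana.
Strictly between Nico and Vera are those in both lists: Dana — 1 element.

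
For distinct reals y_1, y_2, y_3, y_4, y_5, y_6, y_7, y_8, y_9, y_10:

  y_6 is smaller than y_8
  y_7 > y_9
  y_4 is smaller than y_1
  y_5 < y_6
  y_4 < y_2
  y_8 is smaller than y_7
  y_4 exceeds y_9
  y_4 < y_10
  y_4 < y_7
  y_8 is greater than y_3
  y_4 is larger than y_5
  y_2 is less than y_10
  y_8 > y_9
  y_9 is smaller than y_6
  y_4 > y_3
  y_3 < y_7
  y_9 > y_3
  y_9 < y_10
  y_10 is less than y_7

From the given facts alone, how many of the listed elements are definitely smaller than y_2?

4

Directly below y_2: y_4.
One step further: y_3, y_9, y_5 (4 so far).
Nothing else is reachable below y_2; 4 in all.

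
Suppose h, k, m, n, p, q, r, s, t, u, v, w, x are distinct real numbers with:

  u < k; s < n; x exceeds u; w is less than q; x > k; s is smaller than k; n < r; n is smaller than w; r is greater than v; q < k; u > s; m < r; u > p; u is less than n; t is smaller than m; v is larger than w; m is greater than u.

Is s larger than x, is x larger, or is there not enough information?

Link the given pairs in sequence: s < u; u < n; n < w; w < q; q < k; k < x.
Chaining these gives s < u < n < w < q < k < x.
So x is larger.

x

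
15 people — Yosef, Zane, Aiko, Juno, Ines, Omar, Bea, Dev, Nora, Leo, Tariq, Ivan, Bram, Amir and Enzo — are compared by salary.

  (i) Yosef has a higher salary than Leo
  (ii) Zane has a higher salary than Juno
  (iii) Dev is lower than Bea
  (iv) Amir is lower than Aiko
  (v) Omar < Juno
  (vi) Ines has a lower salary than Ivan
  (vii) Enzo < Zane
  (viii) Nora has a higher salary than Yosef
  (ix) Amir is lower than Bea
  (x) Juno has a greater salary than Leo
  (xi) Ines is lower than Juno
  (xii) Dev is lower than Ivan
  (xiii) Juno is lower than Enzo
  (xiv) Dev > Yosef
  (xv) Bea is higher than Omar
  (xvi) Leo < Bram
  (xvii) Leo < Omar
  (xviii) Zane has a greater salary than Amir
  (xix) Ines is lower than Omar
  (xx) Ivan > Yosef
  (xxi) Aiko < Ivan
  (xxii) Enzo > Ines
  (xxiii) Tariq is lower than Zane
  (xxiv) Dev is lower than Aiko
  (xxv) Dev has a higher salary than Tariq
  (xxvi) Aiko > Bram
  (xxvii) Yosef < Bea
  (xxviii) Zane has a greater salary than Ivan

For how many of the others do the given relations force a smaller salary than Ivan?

The elements the relations force below Ivan are Ines, Leo, Yosef, Amir, Tariq, Dev, Bram, Aiko — no chain reaches any other.
That is 8.

8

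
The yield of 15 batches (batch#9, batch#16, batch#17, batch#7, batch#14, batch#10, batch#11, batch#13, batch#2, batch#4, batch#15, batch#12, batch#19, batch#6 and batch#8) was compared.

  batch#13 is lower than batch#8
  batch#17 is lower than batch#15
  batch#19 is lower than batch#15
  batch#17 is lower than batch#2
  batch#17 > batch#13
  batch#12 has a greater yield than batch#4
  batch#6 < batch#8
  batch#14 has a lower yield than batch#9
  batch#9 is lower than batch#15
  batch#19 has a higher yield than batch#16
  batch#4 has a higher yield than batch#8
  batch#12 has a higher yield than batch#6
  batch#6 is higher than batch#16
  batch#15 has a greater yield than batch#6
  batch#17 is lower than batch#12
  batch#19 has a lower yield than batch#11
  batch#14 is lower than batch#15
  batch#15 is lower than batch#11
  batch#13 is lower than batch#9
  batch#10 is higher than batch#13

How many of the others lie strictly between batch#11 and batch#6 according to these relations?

1

The relations place batch#6 below batch#11. An element lies strictly between them when it is forced above batch#6 and also forced below batch#11.
Above batch#6: {batch#8, batch#4, batch#12, batch#15}. Below batch#11: {batch#16, batch#13, batch#17, batch#14, batch#19, batch#9, batch#15}.
Intersection: {batch#15} — 1.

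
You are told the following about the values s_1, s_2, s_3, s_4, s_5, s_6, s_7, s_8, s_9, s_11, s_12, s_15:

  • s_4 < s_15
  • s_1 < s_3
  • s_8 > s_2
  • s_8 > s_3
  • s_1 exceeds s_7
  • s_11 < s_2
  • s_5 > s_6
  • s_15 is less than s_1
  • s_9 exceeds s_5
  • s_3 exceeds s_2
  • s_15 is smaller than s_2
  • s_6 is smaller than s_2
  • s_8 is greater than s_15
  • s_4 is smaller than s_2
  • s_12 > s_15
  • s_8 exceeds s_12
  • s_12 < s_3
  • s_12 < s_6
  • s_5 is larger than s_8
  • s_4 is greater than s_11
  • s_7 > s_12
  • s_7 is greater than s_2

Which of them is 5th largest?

The consecutive relations fix a unique order: s_11 < s_4 < s_15 < s_12 < s_6 < s_2 < s_7 < s_1 < s_3 < s_8 < s_5 < s_9.
The 5th largest is s_1.

s_1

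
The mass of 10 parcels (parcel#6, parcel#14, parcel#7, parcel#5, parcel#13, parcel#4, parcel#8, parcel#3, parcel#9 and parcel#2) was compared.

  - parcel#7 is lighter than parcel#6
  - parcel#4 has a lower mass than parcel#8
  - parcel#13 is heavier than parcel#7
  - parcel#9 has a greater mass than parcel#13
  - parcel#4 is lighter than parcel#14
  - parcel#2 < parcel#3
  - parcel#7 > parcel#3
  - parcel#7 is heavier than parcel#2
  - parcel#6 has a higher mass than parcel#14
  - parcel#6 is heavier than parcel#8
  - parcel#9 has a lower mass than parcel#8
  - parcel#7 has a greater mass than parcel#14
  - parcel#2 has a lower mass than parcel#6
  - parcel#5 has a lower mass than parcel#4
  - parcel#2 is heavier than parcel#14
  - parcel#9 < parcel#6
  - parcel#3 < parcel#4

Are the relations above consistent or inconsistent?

inconsistent

Chaining the given relations yields parcel#4 < parcel#14 < parcel#2 < parcel#3, so parcel#4 < parcel#3. But one relation states parcel#3 < parcel#4. These cannot both hold.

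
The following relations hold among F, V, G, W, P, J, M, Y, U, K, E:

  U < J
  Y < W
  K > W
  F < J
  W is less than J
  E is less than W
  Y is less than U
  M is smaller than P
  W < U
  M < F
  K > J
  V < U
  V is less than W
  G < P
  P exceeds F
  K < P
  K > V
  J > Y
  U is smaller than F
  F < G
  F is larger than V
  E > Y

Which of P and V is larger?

Following the relations from V: V < W < U < F < J < K < P.
So V < P; P is the larger of the two.

P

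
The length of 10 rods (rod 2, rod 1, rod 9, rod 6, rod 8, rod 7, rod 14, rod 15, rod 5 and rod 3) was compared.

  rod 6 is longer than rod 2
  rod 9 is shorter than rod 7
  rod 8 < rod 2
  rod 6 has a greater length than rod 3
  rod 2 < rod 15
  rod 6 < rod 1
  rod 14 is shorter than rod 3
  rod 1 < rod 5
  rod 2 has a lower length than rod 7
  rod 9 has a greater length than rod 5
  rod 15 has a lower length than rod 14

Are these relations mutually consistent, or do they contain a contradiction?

consistent

Every relation is compatible with rod 8 < rod 2 < rod 15 < rod 14 < rod 3 < rod 6 < rod 1 < rod 5 < rod 9 < rod 7; the set is consistent.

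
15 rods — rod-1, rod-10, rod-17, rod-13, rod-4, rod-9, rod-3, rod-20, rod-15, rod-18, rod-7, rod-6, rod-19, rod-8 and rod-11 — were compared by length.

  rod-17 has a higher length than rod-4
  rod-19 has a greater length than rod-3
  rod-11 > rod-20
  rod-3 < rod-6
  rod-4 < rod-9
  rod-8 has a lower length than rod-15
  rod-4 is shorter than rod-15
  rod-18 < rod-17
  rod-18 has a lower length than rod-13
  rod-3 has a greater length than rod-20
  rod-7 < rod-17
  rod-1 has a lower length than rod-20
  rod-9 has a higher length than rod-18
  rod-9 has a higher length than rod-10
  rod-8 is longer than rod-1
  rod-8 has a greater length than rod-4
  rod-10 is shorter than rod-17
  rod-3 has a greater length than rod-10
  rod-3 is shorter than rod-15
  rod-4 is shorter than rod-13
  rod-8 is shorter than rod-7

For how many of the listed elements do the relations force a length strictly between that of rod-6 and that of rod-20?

The relations place rod-20 below rod-6. An element lies strictly between them when it is forced above rod-20 and also forced below rod-6.
Above rod-20: {rod-3, rod-15, rod-11, rod-19}. Below rod-6: {rod-1, rod-10, rod-3}.
Intersection: {rod-3} — 1.

1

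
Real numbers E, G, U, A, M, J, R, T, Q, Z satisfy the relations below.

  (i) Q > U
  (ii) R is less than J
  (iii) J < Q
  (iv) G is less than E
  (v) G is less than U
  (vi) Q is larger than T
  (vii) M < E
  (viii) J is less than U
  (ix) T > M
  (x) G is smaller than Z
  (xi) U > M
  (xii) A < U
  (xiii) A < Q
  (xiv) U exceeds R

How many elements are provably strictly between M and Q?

Chaining upward from M reaches: T, E, U.
Chaining downward from Q reaches: A, T, G, R, J, U.
Strictly between M and Q are those in both lists: T, U — 2 elements.

2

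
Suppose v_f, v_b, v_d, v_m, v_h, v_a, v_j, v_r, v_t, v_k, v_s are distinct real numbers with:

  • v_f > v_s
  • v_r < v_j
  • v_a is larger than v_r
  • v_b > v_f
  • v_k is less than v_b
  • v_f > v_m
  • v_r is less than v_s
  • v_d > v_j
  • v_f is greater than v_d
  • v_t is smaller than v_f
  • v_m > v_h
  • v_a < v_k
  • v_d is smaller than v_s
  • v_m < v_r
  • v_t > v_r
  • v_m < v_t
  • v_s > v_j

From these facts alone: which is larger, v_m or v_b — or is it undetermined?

v_m < v_r < v_j < v_d < v_s < v_f < v_b, by transitivity through v_r, v_j, v_d, v_s, v_f.
So v_b is larger.

v_b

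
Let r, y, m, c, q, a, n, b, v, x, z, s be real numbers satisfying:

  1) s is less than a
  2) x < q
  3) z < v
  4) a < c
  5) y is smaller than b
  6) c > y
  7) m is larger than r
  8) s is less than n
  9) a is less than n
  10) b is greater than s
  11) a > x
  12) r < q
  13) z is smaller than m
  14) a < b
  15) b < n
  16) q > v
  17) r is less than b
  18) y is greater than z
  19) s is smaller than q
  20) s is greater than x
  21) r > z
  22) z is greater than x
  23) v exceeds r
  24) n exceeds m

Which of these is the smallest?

x

Chaining upward from x: directly above it, z, s, a, q; then y, r, c, m, b, v, n.
That covers every other element, and nothing is given below x, so x is the smallest.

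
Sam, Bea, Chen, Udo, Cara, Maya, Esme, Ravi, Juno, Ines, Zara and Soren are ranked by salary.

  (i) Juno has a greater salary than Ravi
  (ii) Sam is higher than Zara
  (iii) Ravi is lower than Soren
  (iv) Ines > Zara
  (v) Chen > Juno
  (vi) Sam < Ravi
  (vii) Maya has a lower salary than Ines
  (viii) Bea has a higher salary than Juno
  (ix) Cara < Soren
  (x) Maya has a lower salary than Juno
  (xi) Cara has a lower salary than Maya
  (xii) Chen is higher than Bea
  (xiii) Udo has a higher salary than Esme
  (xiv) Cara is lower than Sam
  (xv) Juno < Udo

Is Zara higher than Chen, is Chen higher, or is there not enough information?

Link the given pairs in sequence: Zara < Sam; Sam < Ravi; Ravi < Juno; Juno < Bea; Bea < Chen.
Chaining these gives Zara < Sam < Ravi < Juno < Bea < Chen.
So Chen is higher.

Chen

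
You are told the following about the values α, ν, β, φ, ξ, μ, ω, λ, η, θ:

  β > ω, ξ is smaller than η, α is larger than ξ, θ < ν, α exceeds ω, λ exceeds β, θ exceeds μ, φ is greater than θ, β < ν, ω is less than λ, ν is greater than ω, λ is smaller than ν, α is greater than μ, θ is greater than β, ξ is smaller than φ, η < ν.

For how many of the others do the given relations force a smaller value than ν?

7

From ν the given relations immediately reach ω, β, λ, θ, η.
From those, μ, ξ — 7 in total.
Nothing else is reachable below ν; 7 in all.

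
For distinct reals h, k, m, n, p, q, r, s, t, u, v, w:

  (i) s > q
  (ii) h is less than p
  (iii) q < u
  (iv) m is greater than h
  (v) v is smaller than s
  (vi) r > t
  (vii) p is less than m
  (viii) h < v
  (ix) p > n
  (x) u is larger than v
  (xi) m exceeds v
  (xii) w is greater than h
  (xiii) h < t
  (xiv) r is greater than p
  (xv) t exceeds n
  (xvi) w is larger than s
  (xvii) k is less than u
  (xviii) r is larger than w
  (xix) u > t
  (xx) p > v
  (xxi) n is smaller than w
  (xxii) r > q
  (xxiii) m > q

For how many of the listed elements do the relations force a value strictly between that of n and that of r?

3

The relations place n below r. An element lies strictly between them when it is forced above n and also forced below r.
Above n: {p, t, w, m, u}. Below r: {h, v, q, p, t, s, w}.
Intersection: {p, t, w} — 3.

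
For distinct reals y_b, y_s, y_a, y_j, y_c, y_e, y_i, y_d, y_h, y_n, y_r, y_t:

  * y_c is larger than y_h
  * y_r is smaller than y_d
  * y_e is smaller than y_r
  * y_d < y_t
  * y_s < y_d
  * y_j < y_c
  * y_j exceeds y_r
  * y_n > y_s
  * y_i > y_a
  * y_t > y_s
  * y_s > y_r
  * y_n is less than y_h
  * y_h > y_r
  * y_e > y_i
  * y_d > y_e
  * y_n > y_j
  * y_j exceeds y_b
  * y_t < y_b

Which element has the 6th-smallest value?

Piecing the relations together gives one ordering: y_a < y_i < y_e < y_r < y_s < y_d < y_t < y_b < y_j < y_n < y_h < y_c.
Counting 6 from the smallest end gives y_d.

y_d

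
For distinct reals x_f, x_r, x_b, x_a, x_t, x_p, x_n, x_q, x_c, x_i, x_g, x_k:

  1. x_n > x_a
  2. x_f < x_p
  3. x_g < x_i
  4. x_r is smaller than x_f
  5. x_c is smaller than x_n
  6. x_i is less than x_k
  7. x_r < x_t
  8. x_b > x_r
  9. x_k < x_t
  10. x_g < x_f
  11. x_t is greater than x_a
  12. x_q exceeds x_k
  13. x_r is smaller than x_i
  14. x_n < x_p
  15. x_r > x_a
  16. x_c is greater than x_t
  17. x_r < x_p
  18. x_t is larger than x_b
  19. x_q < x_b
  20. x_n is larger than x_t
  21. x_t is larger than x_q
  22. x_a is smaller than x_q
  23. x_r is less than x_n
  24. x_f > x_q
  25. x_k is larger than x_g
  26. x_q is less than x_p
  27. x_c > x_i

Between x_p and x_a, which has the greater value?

x_a < x_r and x_r < x_i give x_a < x_i.
Then x_i < x_k extends the chain to x_k.
Then x_k < x_q extends the chain to x_q.
With x_q < x_b: x_a < x_r < x_i < x_k < x_q < x_b.
Then x_b < x_t extends the chain to x_t.
With x_t < x_c: x_a < x_r < x_i < x_k < x_q < x_b < x_t < x_c.
Then x_c < x_n extends the chain to x_n.
With x_n < x_p: x_a < x_r < x_i < x_k < x_q < x_b < x_t < x_c < x_n < x_p.
So x_a < x_p; x_p is the larger of the two.

x_p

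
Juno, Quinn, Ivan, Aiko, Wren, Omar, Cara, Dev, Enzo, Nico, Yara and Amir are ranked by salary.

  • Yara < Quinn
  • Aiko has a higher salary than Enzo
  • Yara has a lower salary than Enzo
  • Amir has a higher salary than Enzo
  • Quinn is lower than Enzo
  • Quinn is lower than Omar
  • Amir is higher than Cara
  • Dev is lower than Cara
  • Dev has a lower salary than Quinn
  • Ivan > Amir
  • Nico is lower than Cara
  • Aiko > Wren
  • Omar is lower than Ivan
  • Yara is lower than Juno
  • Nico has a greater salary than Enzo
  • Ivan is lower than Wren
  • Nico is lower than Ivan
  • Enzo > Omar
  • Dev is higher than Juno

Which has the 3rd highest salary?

Ivan

Chaining the given pairs: Yara < Juno < Dev < Quinn < Omar < Enzo < Nico < Cara < Amir < Ivan < Wren < Aiko.
Counting 3 from the largest end gives Ivan.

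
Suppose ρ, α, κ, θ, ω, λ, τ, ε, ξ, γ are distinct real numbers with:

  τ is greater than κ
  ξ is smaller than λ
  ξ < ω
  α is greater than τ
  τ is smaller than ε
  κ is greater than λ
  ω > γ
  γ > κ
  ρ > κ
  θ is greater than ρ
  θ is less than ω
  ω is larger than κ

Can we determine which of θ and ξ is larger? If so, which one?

θ

Chaining the given relations: ξ < λ < κ < ρ < θ.
So θ is larger.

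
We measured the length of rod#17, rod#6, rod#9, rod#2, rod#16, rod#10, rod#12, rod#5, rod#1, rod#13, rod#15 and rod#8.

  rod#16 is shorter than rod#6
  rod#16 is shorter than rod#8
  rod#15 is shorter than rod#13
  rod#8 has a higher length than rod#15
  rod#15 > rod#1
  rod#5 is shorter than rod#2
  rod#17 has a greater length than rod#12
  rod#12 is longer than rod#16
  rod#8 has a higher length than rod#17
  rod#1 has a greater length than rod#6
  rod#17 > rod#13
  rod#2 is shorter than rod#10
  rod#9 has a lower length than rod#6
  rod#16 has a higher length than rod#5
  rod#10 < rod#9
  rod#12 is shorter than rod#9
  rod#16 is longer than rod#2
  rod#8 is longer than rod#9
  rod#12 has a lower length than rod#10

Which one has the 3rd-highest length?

Piecing the relations together gives one ordering: rod#5 < rod#2 < rod#16 < rod#12 < rod#10 < rod#9 < rod#6 < rod#1 < rod#15 < rod#13 < rod#17 < rod#8.
The 3rd largest is rod#13.

rod#13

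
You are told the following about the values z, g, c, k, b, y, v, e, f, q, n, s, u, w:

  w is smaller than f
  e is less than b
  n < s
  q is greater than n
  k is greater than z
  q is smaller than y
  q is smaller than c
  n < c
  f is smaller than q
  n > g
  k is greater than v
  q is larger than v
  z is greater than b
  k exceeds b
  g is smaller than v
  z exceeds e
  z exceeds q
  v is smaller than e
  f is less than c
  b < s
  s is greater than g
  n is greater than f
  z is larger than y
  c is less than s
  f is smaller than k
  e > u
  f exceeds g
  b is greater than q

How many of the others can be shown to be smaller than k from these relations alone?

11

The elements the relations force below k are g, w, f, v, u, n, q, e, b, y, z — no chain reaches any other.
That is 11.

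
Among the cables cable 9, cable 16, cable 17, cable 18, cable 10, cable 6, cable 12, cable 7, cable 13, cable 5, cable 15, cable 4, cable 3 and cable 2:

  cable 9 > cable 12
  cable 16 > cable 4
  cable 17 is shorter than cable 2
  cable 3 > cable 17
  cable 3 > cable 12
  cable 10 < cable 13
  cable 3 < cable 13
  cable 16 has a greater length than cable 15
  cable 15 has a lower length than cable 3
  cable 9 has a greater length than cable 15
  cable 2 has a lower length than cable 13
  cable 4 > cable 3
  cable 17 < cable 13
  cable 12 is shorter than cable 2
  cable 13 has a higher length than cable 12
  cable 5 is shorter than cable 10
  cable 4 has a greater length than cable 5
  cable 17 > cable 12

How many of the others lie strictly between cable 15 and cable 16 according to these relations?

Chaining upward from cable 15 reaches: cable 3, cable 13, cable 4, cable 9.
Chaining downward from cable 16 reaches: cable 5, cable 12, cable 17, cable 3, cable 4.
Strictly between cable 15 and cable 16 are those in both lists: cable 3, cable 4 — 2 elements.

2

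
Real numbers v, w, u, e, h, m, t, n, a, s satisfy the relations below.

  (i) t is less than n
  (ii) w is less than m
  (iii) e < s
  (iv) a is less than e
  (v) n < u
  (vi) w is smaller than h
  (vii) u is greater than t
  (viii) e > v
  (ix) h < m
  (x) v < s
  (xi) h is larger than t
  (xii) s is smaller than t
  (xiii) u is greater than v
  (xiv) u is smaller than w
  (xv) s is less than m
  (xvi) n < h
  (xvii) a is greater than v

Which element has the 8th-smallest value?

w

Piecing the relations together gives one ordering: v < a < e < s < t < n < u < w < h < m.
Counting 8 from the smallest end gives w.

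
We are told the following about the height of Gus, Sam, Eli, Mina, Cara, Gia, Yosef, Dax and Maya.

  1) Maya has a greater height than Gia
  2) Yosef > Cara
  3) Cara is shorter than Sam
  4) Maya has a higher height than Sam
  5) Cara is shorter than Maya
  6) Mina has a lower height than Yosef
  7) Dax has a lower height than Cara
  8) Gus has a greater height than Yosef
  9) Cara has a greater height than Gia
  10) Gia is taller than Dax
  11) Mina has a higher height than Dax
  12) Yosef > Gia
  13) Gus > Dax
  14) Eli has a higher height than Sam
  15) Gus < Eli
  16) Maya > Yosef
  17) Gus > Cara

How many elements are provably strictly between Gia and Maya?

Chaining upward from Gia reaches: Cara, Yosef, Sam, Gus, Eli.
Chaining downward from Maya reaches: Dax, Mina, Cara, Yosef, Sam.
Strictly between Gia and Maya are those in both lists: Cara, Yosef, Sam — 3 elements.

3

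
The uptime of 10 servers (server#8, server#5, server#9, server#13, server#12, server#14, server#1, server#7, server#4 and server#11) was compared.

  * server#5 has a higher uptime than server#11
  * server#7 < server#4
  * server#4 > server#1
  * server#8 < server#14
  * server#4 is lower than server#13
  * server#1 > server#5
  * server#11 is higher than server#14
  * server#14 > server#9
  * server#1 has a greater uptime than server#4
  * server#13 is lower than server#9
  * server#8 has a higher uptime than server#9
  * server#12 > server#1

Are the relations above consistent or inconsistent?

We have server#1 < server#4 stated directly, yet also server#4 < server#13 < server#9 < server#8 < server#14 < server#11 < server#5 < server#1 by chaining the others — so server#4 < server#1. Contradiction.

inconsistent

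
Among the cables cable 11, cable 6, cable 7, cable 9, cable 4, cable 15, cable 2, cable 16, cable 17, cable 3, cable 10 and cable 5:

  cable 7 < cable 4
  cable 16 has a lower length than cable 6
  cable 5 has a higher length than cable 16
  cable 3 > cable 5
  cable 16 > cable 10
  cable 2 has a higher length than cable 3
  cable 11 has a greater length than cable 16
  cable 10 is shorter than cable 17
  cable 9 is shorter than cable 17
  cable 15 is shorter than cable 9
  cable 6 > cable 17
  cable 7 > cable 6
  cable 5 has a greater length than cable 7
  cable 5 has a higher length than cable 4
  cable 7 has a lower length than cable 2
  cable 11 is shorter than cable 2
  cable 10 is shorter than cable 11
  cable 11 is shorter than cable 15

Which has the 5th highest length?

The consecutive relations fix a unique order: cable 10 < cable 16 < cable 11 < cable 15 < cable 9 < cable 17 < cable 6 < cable 7 < cable 4 < cable 5 < cable 3 < cable 2.
The 5th largest is cable 7.

cable 7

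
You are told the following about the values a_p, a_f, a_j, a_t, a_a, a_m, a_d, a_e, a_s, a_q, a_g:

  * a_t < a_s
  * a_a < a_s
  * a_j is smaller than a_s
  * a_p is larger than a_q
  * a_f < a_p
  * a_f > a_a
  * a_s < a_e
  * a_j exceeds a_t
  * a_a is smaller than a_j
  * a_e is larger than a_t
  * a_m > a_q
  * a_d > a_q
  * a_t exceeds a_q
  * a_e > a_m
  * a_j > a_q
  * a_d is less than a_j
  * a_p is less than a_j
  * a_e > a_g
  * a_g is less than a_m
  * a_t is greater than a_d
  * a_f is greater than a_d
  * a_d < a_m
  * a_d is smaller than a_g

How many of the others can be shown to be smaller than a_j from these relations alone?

The elements the relations force below a_j are a_q, a_d, a_a, a_t, a_f, a_p — no chain reaches any other.
That is 6.

6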